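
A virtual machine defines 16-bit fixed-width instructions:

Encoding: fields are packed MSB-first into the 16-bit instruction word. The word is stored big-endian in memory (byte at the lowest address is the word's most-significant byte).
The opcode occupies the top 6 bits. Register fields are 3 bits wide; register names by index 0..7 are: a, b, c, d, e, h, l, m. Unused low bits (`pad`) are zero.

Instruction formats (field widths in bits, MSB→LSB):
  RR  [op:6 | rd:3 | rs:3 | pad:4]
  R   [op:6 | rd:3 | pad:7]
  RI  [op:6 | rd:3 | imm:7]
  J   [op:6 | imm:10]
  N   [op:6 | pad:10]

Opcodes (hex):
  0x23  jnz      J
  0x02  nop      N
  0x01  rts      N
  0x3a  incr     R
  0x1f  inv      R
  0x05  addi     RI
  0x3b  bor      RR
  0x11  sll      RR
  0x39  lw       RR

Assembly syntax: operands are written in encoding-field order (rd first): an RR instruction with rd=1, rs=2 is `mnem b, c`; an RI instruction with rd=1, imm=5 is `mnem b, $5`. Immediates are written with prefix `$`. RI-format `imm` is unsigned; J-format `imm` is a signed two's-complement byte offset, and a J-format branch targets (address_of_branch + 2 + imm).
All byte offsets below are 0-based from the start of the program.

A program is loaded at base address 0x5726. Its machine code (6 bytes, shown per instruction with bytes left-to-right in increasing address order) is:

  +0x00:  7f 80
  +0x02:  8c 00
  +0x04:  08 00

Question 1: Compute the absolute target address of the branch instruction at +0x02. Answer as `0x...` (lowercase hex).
0x572a

+0x02: 8c 00 ⇒ word 0x8c00 (big)
  opcode bits[15:10]=0x23: jnz/J
  imm@[9:0]=0x0 ⇒ $0
  target = base 0x5726 + off 0x02 + 2 + imm 0 = 0x572a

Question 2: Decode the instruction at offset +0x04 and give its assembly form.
nop

[04] 08 00 → 0x0800
  top 6b → 0x2 → nop [N]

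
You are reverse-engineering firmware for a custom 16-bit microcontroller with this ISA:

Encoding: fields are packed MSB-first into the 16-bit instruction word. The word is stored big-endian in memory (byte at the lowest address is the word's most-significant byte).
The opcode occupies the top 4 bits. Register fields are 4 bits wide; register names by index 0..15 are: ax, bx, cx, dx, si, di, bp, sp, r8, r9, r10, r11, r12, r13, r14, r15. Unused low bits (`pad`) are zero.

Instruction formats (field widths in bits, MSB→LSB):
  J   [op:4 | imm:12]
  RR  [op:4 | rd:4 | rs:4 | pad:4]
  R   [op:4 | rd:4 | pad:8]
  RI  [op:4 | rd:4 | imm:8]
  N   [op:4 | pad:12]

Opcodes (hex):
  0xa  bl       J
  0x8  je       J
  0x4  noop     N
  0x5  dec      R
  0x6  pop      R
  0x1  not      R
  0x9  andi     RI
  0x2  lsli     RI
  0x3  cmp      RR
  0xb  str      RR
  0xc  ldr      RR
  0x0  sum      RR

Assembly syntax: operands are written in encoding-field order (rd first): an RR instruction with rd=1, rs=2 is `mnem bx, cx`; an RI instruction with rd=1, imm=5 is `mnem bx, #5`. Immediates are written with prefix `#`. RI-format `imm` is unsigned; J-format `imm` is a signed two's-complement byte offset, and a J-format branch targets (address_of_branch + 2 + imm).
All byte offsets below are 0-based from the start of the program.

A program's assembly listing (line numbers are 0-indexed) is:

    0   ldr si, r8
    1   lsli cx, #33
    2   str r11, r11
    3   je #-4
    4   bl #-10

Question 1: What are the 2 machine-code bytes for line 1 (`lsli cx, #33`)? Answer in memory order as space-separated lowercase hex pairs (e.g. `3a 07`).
22 21

line 1 (lsli): pack op=0x2:4|rd=2:4|imm=33:8 = 0x2221; big→ 22 21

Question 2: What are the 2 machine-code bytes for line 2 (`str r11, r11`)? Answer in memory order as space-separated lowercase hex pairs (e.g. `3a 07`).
bb b0

line 2 (str): pack op=0xb:4|rd=11:4|rs=11:4|pad=0:4 = 0xbbb0; big→ bb b0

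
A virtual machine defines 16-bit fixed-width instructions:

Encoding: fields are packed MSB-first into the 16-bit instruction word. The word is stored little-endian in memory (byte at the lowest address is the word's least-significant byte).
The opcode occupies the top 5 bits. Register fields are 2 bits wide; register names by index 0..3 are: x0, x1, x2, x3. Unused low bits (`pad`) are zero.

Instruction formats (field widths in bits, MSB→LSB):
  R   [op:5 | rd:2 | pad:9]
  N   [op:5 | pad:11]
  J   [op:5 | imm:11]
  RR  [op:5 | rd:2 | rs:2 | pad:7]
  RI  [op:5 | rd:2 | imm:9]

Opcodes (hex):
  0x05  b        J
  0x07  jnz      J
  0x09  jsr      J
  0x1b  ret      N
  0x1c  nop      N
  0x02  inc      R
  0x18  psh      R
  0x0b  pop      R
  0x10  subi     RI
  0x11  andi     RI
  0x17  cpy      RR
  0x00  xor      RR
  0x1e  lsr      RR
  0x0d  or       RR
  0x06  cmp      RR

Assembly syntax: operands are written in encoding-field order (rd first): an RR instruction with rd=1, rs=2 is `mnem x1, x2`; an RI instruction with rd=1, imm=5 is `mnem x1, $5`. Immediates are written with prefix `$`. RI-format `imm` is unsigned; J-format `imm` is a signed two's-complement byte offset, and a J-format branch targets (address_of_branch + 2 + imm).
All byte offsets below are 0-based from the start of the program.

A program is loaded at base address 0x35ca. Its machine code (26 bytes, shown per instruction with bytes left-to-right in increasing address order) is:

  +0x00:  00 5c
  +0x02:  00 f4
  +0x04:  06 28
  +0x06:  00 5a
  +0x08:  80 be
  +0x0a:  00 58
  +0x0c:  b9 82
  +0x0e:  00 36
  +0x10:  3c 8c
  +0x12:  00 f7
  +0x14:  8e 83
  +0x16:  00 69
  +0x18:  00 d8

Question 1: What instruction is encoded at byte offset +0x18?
@+18  little-endian(00 d8) = 0xd800
  op=0xd800>>11=0x1b ⇒ ret (N)

ret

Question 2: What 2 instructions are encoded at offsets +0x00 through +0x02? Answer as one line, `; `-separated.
pop x2; lsr x2, x0

@+00  little-endian(00 5c) = 0x5c00
  op=0x5c00>>11=0xb ⇒ pop (R)
  rd: (w>>9)&0x3=0x2 → x2
@+02  little-endian(00 f4) = 0xf400
  op=0xf400>>11=0x1e ⇒ lsr (RR)
  rd: (w>>9)&0x3=0x2 → x2
  rs: (w>>7)&0x3=0x0 → x0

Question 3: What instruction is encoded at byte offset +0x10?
andi x2, $60

@+10  little-endian(3c 8c) = 0x8c3c
  op=0x8c3c>>11=0x11 ⇒ andi (RI)
  rd: (w>>9)&0x3=0x2 → x2
  imm: (w>>0)&0x1ff=0x3c → $60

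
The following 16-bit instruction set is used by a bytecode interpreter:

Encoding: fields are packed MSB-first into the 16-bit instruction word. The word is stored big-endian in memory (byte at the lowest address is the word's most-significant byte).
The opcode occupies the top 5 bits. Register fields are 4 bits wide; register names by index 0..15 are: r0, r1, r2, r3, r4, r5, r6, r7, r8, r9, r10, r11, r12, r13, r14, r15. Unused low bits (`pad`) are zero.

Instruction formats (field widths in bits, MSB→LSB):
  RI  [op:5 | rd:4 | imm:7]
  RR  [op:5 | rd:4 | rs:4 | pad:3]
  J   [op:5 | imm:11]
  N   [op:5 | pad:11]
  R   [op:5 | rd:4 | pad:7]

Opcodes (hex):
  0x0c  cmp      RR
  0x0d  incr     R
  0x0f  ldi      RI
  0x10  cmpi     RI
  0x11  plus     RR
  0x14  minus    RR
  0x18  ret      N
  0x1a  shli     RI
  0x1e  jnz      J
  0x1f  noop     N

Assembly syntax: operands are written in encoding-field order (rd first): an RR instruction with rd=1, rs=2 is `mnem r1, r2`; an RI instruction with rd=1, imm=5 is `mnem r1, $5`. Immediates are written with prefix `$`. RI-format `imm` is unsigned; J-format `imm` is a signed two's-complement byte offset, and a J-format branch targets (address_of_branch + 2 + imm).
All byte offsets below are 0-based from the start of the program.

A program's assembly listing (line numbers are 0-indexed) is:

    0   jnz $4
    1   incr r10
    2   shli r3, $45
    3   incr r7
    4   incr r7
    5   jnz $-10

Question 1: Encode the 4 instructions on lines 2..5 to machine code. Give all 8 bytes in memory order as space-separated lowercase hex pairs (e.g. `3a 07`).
d1 ad 6b 80 6b 80 f7 f6

line 2 (shli): pack op=0x1a:5|rd=3:4|imm=45:7 = 0xd1ad; big→ d1 ad
line 3 (incr): pack op=0xd:5|rd=7:4|pad=0:7 = 0x6b80; big→ 6b 80
line 4 (incr): pack op=0xd:5|rd=7:4|pad=0:7 = 0x6b80; big→ 6b 80
line 5 (jnz): pack op=0x1e:5|imm=-10:11 = 0xf7f6; big→ f7 f6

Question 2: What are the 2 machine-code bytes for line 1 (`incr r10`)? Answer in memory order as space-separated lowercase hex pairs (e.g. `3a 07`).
6d 00

line 1 (incr): pack op=0xd:5|rd=10:4|pad=0:7 = 0x6d00; big→ 6d 00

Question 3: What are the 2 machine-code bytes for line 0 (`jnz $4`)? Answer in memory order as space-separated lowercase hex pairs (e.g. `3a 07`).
0. jnz fields op=0x1e:5|imm=4:11 → word f004h → f0 04

f0 04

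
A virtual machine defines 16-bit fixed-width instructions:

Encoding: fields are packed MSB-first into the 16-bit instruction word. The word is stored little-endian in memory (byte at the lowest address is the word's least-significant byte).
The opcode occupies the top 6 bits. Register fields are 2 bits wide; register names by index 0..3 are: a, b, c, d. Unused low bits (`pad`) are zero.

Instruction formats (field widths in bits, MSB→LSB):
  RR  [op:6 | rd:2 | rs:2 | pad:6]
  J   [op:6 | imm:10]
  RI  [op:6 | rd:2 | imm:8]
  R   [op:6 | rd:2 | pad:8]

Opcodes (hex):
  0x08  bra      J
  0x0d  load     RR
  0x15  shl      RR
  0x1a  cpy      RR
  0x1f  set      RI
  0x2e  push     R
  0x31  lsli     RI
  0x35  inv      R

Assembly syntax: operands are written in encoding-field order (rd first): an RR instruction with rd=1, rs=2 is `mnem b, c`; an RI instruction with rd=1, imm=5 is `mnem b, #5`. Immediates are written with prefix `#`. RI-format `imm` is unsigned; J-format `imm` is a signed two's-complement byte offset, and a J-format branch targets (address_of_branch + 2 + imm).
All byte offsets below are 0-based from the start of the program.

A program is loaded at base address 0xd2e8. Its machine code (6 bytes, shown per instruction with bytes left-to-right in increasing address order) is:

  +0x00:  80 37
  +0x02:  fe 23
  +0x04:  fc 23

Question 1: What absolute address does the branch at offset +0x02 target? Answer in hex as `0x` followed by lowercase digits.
@+02  little-endian(fe 23) = 0x23fe
  op=0x23fe>>10=0x8 ⇒ bra (J)
  imm: (w>>0)&0x3ff=0x3fe (s10→-2) → #-2
  target = base 0xd2e8 + off 0x02 + 2 + imm -2 = 0xd2ea

0xd2ea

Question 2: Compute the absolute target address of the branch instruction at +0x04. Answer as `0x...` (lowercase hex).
0xd2ea

[04] fc 23 → 0x23fc
  op=0x23fc>>10=0x8 ⇒ bra (J)
  imm: (w>>0)&0x3ff=0x3fc (s10→-4) → #-4
  target = base 0xd2e8 + off 0x04 + 2 + imm -4 = 0xd2ea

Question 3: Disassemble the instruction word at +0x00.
off 0x00: read 80 37 as little → 0x3780
  top 6b → 0xd → load [RR]
  rd@[9:8]=0x3 ⇒ d
  rs@[7:6]=0x2 ⇒ c

load d, c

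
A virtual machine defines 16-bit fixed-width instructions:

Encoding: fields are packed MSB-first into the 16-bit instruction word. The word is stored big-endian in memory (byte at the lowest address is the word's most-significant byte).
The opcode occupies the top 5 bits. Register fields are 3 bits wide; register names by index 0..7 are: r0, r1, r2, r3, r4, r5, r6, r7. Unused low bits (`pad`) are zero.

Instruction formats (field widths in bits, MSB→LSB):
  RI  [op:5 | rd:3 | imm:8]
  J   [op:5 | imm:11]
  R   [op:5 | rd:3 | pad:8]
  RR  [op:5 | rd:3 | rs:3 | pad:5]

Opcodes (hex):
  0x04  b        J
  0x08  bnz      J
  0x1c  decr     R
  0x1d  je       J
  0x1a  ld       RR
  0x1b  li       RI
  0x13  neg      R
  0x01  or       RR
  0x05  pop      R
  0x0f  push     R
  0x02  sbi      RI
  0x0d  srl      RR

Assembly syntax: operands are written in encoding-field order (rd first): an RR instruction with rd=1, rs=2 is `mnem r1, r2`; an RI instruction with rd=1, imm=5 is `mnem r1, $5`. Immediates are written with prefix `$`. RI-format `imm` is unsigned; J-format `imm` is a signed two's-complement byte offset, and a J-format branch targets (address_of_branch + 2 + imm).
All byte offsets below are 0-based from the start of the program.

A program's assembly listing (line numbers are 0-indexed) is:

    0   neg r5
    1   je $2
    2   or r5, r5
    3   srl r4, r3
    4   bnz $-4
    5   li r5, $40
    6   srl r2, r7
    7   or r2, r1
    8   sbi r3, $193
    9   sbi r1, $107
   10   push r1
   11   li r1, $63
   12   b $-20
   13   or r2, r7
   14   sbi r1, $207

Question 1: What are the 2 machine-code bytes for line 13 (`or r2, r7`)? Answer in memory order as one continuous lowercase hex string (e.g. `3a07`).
line 13 (or): pack op=0x1:5|rd=2:3|rs=7:3|pad=0:5 = 0x0ae0; big→ 0a e0

0ae0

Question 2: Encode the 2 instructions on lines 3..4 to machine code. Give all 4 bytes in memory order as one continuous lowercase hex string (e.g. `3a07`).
line 3 (srl): pack op=0xd:5|rd=4:3|rs=3:3|pad=0:5 = 0x6c60; big→ 6c 60
line 4 (bnz): pack op=0x8:5|imm=-4:11 = 0x47fc; big→ 47 fc

6c6047fc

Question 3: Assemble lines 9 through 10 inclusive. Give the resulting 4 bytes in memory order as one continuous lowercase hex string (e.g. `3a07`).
116b7900

9. sbi fields op=0x2:5|rd=1:3|imm=107:8 → word 116bh → 11 6b
10. push fields op=0xf:5|rd=1:3|pad=0:8 → word 7900h → 79 00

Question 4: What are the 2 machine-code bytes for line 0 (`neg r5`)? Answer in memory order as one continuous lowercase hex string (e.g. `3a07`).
line 0 (neg): pack op=0x13:5|rd=5:3|pad=0:8 = 0x9d00; big→ 9d 00

9d00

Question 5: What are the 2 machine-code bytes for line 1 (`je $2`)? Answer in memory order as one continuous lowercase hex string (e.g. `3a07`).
line 1 (je): pack op=0x1d:5|imm=2:11 = 0xe802; big→ e8 02

e802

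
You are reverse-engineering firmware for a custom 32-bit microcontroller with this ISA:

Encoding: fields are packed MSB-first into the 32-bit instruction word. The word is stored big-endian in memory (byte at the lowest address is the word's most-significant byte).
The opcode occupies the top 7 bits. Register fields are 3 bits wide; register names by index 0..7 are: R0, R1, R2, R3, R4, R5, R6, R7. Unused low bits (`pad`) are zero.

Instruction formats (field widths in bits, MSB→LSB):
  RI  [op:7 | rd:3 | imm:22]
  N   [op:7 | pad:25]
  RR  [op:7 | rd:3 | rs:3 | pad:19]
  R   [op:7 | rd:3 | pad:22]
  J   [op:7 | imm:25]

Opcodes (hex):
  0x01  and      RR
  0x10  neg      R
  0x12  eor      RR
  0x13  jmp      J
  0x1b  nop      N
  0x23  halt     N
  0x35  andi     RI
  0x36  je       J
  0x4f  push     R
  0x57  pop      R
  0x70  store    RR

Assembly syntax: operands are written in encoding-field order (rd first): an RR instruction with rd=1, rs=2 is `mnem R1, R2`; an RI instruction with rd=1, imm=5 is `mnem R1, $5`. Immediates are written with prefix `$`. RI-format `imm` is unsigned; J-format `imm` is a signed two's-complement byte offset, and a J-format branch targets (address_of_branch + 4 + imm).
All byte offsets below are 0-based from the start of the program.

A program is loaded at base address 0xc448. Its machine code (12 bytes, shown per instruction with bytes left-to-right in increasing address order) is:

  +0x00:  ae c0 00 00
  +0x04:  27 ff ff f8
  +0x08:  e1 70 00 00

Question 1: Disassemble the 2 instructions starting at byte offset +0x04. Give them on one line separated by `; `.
off 0x04: read 27 ff ff f8 as big → 0x27fffff8
  top 7b → 0x13 → jmp [J]
  imm@[24:0]=0x1fffff8 (s25→-8) ⇒ $-8
off 0x08: read e1 70 00 00 as big → 0xe1700000
  top 7b → 0x70 → store [RR]
  rd@[24:22]=0x5 ⇒ R5
  rs@[21:19]=0x6 ⇒ R6

jmp $-8; store R5, R6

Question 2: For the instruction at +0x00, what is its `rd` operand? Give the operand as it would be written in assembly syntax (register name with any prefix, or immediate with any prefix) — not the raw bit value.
R3

[00] ae c0 00 00 → 0xaec00000
  top 7b → 0x57 → pop [R]
  [24:22] rd=3 = R3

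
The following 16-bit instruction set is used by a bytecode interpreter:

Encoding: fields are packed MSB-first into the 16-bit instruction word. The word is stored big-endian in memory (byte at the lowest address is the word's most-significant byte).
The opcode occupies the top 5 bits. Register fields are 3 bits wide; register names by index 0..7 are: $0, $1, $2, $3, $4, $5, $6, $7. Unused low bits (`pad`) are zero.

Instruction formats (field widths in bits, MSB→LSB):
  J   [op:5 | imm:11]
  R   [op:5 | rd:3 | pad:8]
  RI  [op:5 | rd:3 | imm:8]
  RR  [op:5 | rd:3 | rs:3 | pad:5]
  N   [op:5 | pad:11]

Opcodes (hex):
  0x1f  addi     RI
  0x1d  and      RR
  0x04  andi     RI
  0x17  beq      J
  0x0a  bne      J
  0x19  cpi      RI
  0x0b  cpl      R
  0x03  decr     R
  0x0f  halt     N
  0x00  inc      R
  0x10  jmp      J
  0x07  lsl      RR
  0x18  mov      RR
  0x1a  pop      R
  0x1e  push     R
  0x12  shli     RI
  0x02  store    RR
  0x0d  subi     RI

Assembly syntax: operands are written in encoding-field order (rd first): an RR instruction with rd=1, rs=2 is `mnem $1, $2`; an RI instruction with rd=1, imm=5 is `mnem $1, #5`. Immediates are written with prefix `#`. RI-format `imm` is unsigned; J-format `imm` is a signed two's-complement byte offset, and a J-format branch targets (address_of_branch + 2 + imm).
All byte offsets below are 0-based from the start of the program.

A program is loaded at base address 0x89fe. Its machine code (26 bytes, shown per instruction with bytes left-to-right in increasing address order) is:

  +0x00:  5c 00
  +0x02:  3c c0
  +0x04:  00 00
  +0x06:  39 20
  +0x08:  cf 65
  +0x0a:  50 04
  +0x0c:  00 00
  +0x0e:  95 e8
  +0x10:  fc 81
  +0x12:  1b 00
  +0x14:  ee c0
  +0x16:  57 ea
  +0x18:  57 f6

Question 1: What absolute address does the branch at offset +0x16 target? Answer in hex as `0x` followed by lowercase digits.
0x8a00

@+16  big-endian(57 ea) = 0x57ea
  op=0x57ea>>11=0xa ⇒ bne (J)
  [10:0] imm=2026 (s11→-22) = #-22
  target = base 0x89fe + off 0x16 + 2 + imm -22 = 0x8a00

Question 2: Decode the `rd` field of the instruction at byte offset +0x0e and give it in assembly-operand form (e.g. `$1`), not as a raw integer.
$5

+0x0e: 95 e8 ⇒ word 0x95e8 (big)
  top 5b → 0x12 → shli [RI]
  rd@[10:8]=0x5 ⇒ $5
  imm@[7:0]=0xe8 ⇒ #232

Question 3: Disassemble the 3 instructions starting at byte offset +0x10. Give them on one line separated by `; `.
addi $4, #129; decr $3; and $6, $6

+0x10: fc 81 ⇒ word 0xfc81 (big)
  op=0xfc81>>11=0x1f ⇒ addi (RI)
  rd: (w>>8)&0x7=0x4 → $4
  imm: (w>>0)&0xff=0x81 → #129
+0x12: 1b 00 ⇒ word 0x1b00 (big)
  op=0x1b00>>11=0x3 ⇒ decr (R)
  rd: (w>>8)&0x7=0x3 → $3
+0x14: ee c0 ⇒ word 0xeec0 (big)
  op=0xeec0>>11=0x1d ⇒ and (RR)
  rd: (w>>8)&0x7=0x6 → $6
  rs: (w>>5)&0x7=0x6 → $6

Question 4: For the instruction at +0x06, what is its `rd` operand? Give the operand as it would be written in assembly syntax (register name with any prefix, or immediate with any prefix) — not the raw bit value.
off 0x06: read 39 20 as big → 0x3920
  top 5b → 0x7 → lsl [RR]
  rd@[10:8]=0x1 ⇒ $1
  rs@[7:5]=0x1 ⇒ $1

$1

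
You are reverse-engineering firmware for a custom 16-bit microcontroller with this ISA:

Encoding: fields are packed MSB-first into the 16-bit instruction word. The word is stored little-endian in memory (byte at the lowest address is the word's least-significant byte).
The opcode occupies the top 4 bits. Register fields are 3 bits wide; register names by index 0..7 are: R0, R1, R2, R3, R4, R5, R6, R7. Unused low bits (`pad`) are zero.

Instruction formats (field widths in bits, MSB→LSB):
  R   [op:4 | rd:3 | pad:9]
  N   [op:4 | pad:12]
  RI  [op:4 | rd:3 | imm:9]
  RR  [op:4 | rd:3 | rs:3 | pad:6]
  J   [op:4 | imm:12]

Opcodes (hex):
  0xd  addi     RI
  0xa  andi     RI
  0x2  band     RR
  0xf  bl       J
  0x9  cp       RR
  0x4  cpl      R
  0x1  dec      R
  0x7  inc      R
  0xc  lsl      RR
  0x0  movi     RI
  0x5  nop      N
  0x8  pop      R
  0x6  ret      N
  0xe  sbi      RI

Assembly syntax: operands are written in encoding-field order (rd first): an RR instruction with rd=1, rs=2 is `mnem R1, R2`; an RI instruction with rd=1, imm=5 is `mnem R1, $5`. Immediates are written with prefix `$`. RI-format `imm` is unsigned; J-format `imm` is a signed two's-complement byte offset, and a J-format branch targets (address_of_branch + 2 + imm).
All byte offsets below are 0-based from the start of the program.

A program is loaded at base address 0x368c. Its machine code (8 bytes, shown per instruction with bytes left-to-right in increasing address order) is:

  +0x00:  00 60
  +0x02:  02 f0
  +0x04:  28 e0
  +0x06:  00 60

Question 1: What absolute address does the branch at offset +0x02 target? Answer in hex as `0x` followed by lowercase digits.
off 0x02: read 02 f0 as little → 0xf002
  op=0xf002>>12=0xf ⇒ bl (J)
  imm@[11:0]=0x2 ⇒ $2
  target = base 0x368c + off 0x02 + 2 + imm 2 = 0x3692

0x3692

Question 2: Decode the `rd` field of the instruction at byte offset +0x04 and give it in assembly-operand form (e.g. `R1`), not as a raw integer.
off 0x04: read 28 e0 as little → 0xe028
  op=0xe028>>12=0xe ⇒ sbi (RI)
  rd: (w>>9)&0x7=0x0 → R0
  imm: (w>>0)&0x1ff=0x28 → $40

R0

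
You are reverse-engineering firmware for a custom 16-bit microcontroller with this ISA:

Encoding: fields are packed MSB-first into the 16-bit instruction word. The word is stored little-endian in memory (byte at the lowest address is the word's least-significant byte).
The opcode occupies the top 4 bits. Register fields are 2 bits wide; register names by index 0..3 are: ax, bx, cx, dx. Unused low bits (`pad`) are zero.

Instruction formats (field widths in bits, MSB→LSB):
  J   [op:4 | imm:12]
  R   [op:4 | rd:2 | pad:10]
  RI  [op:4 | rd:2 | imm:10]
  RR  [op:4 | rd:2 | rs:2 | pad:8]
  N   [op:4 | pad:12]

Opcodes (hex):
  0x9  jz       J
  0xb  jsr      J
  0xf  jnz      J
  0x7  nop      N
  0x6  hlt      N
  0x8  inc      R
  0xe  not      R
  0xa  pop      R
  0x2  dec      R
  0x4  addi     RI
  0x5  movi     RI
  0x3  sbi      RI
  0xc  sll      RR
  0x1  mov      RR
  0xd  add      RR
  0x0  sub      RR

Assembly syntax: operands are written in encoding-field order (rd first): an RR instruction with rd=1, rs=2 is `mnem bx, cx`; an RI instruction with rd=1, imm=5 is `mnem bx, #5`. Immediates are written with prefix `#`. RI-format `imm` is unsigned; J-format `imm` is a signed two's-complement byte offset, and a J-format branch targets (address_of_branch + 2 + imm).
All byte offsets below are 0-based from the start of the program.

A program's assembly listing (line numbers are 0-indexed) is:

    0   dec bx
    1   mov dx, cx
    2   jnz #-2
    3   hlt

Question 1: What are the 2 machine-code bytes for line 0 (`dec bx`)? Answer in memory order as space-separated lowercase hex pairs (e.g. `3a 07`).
00 24

L0: dec op=0x2:4|rd=1:2|pad=0:10 ⇒ 0x2400 ⇒ little 00 24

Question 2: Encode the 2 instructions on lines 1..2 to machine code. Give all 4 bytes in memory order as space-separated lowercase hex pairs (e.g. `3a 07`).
line 1 (mov): pack op=0x1:4|rd=3:2|rs=2:2|pad=0:8 = 0x1e00; little→ 00 1e
line 2 (jnz): pack op=0xf:4|imm=-2:12 = 0xfffe; little→ fe ff

00 1e fe ff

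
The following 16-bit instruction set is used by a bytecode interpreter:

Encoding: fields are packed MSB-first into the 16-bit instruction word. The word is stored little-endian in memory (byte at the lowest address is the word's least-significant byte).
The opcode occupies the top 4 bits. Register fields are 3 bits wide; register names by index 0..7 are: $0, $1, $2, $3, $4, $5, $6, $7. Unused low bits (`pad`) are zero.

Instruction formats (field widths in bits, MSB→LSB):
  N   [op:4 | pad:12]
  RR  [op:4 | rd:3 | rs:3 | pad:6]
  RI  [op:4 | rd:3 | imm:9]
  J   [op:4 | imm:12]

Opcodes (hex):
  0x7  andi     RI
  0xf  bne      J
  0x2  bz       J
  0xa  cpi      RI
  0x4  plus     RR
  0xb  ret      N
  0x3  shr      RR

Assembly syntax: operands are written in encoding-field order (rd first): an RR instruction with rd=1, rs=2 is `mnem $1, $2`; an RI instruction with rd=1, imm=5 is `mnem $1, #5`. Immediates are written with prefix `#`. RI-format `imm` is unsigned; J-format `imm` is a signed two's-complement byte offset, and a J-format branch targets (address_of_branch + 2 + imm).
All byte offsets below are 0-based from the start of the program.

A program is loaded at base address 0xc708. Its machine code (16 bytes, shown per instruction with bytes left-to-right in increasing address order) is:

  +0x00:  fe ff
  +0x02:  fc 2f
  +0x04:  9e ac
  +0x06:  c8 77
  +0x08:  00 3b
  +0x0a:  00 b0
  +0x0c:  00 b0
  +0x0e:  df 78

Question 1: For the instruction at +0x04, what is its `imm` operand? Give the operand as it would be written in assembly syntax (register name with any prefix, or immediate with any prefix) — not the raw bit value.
#158

@+04  little-endian(9e ac) = 0xac9e
  opcode bits[15:12]=0xa: cpi/RI
  rd: (w>>9)&0x7=0x6 → $6
  imm: (w>>0)&0x1ff=0x9e → #158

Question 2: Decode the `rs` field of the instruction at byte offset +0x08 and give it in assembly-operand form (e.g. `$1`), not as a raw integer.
off 0x08: read 00 3b as little → 0x3b00
  top 4b → 0x3 → shr [RR]
  rd: (w>>9)&0x7=0x5 → $5
  rs: (w>>6)&0x7=0x4 → $4

$4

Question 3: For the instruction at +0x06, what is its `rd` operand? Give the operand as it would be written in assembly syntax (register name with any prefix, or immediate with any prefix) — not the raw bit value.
$3

@+06  little-endian(c8 77) = 0x77c8
  opcode bits[15:12]=0x7: andi/RI
  rd: (w>>9)&0x7=0x3 → $3
  imm: (w>>0)&0x1ff=0x1c8 → #456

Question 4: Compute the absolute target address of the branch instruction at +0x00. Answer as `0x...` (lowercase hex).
@+00  little-endian(fe ff) = 0xfffe
  top 4b → 0xf → bne [J]
  [11:0] imm=4094 (s12→-2) = #-2
  target = base 0xc708 + off 0x00 + 2 + imm -2 = 0xc708

0xc708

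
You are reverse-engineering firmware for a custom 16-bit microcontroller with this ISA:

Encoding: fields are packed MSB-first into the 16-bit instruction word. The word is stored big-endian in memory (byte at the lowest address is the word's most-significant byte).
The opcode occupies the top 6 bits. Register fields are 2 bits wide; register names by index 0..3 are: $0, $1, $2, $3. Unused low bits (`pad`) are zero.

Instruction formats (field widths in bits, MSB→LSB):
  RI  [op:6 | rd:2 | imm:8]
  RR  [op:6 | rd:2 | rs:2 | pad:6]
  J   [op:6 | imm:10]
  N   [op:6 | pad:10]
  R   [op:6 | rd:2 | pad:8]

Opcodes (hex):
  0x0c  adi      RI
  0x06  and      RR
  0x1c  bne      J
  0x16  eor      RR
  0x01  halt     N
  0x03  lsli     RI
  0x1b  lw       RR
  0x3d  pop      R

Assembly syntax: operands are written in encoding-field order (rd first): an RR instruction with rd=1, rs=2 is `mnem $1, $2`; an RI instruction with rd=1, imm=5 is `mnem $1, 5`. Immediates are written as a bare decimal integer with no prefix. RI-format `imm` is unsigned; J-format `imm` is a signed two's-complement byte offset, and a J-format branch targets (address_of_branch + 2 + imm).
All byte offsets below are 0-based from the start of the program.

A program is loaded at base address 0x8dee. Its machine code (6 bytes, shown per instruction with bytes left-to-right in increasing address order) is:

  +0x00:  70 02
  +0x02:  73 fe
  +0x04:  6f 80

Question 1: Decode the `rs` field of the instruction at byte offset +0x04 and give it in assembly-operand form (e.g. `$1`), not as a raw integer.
$2

+0x04: 6f 80 ⇒ word 0x6f80 (big)
  top 6b → 0x1b → lw [RR]
  rd: (w>>8)&0x3=0x3 → $3
  rs: (w>>6)&0x3=0x2 → $2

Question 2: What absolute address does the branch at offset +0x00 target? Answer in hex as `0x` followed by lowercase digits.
[00] 70 02 → 0x7002
  op=0x7002>>10=0x1c ⇒ bne (J)
  imm: (w>>0)&0x3ff=0x2 → 2
  target = base 0x8dee + off 0x00 + 2 + imm 2 = 0x8df2

0x8df2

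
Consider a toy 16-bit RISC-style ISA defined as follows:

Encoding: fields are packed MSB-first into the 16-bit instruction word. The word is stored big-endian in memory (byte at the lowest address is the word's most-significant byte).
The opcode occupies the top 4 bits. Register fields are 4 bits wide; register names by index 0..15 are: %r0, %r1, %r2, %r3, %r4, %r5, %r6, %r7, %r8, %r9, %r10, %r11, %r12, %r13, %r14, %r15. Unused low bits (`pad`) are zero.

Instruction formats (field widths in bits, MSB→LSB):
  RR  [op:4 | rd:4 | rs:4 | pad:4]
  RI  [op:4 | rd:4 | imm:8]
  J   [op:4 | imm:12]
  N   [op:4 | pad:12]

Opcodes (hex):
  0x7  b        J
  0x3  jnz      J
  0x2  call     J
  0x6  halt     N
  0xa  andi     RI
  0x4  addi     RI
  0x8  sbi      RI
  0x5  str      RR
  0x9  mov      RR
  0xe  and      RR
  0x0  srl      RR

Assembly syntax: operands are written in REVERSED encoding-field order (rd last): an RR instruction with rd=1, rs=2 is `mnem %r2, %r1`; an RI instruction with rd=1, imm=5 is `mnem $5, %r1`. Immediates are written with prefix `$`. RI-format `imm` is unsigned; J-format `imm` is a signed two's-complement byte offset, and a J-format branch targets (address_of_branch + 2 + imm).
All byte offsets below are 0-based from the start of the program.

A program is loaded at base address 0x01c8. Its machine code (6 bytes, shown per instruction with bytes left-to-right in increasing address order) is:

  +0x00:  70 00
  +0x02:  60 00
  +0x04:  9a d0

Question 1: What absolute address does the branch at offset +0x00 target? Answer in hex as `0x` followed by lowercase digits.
0x01ca

+0x00: 70 00 ⇒ word 0x7000 (big)
  top 4b → 0x7 → b [J]
  imm: (w>>0)&0xfff=0x0 → $0
  target = base 0x01c8 + off 0x00 + 2 + imm 0 = 0x01ca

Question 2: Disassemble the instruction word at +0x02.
off 0x02: read 60 00 as big → 0x6000
  op=0x6000>>12=0x6 ⇒ halt (N)

halt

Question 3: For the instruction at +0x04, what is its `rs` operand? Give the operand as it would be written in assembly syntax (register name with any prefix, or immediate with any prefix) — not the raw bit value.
off 0x04: read 9a d0 as big → 0x9ad0
  opcode bits[15:12]=0x9: mov/RR
  [11:8] rd=10 = %r10
  [7:4] rs=13 = %r13

%r13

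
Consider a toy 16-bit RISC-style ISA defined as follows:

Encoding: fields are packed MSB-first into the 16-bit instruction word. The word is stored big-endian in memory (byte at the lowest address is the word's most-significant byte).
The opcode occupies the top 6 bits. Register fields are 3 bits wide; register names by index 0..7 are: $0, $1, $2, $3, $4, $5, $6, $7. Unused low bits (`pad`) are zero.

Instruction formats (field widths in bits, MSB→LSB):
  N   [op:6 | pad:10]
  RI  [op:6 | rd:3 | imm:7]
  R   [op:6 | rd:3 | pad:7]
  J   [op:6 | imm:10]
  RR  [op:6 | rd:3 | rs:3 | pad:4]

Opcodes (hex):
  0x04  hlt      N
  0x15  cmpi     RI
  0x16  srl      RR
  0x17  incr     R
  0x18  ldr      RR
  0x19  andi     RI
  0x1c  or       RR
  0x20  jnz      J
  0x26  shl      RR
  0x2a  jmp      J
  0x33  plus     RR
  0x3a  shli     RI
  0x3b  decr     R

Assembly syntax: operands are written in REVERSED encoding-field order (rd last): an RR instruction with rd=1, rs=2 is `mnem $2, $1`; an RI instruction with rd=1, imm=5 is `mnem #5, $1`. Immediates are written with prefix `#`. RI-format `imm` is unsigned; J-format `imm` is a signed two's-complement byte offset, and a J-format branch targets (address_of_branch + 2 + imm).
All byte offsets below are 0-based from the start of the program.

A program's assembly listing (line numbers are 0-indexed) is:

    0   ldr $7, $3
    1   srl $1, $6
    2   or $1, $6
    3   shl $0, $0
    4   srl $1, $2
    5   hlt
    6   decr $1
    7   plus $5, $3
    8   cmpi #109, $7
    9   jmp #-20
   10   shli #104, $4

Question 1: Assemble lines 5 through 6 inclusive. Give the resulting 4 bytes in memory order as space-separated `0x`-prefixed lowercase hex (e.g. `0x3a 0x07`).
0x10 0x00 0xec 0x80

5. hlt fields op=0x4:6|pad=0:10 → word 1000h → 10 00
6. decr fields op=0x3b:6|rd=1:3|pad=0:7 → word ec80h → ec 80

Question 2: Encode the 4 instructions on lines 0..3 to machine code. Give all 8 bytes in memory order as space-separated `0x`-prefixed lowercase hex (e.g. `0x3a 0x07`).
L0: ldr op=0x18:6|rd=3:3|rs=7:3|pad=0:4 ⇒ 0x61f0 ⇒ big 61 f0
L1: srl op=0x16:6|rd=6:3|rs=1:3|pad=0:4 ⇒ 0x5b10 ⇒ big 5b 10
L2: or op=0x1c:6|rd=6:3|rs=1:3|pad=0:4 ⇒ 0x7310 ⇒ big 73 10
L3: shl op=0x26:6|rd=0:3|rs=0:3|pad=0:4 ⇒ 0x9800 ⇒ big 98 00

0x61 0xf0 0x5b 0x10 0x73 0x10 0x98 0x00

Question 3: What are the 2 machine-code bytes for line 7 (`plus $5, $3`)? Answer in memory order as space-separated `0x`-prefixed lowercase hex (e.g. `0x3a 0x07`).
0xcd 0xd0

7. plus fields op=0x33:6|rd=3:3|rs=5:3|pad=0:4 → word cdd0h → cd d0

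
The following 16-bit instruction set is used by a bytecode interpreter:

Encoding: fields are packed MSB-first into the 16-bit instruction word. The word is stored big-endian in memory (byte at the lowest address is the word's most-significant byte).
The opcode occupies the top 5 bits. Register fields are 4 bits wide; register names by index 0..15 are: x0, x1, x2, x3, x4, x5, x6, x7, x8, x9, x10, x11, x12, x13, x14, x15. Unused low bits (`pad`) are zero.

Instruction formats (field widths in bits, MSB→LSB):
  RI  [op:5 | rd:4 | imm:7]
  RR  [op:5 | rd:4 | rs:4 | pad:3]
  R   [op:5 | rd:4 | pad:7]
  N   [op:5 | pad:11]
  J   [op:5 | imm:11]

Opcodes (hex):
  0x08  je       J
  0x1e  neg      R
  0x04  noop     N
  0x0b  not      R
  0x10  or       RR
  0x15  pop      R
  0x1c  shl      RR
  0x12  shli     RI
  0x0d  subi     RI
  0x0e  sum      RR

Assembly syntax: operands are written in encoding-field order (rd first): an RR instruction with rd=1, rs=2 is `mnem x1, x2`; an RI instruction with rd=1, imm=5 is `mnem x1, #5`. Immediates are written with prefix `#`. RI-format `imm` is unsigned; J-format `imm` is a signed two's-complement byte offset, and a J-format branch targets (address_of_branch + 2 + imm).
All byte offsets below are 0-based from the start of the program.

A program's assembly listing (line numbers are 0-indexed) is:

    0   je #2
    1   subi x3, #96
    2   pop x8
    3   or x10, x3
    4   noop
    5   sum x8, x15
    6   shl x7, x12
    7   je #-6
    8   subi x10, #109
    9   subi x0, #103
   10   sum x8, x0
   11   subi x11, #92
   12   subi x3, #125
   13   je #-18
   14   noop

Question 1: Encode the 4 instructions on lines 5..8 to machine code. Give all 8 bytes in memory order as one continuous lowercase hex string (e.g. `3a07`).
line 5 (sum): pack op=0xe:5|rd=8:4|rs=15:4|pad=0:3 = 0x7478; big→ 74 78
line 6 (shl): pack op=0x1c:5|rd=7:4|rs=12:4|pad=0:3 = 0xe3e0; big→ e3 e0
line 7 (je): pack op=0x8:5|imm=-6:11 = 0x47fa; big→ 47 fa
line 8 (subi): pack op=0xd:5|rd=10:4|imm=109:7 = 0x6d6d; big→ 6d 6d

7478e3e047fa6d6d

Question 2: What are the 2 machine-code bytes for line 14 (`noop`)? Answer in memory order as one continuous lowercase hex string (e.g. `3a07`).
2000

14. noop fields op=0x4:5|pad=0:11 → word 2000h → 20 00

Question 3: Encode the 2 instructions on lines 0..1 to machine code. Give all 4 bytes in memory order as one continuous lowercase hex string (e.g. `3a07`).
0. je fields op=0x8:5|imm=2:11 → word 4002h → 40 02
1. subi fields op=0xd:5|rd=3:4|imm=96:7 → word 69e0h → 69 e0

400269e0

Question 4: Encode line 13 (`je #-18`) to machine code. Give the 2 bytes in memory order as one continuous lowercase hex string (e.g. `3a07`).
47ee

line 13 (je): pack op=0x8:5|imm=-18:11 = 0x47ee; big→ 47 ee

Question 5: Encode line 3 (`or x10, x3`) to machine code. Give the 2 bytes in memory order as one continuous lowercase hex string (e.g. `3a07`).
line 3 (or): pack op=0x10:5|rd=10:4|rs=3:4|pad=0:3 = 0x8518; big→ 85 18

8518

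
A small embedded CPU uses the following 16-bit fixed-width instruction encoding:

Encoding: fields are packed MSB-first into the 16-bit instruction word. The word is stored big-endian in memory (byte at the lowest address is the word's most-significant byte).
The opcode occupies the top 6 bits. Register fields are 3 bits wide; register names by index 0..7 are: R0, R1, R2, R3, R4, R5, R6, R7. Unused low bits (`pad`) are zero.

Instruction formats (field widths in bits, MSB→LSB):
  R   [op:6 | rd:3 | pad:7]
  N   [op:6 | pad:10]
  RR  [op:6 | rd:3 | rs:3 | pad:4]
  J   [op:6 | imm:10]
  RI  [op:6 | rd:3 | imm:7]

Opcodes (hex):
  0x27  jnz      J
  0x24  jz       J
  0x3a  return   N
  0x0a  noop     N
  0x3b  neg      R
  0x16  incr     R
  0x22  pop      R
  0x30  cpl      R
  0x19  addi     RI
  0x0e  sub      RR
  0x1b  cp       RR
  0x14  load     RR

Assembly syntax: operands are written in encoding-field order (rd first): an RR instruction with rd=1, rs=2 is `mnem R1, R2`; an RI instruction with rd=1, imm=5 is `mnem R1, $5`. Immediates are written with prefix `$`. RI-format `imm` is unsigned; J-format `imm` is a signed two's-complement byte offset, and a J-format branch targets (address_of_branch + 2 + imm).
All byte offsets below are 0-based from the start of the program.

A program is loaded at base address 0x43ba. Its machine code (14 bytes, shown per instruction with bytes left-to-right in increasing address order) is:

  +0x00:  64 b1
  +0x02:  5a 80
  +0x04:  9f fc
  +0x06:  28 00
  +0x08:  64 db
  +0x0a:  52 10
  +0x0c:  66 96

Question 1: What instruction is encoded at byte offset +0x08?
addi R1, $91

[08] 64 db → 0x64db
  top 6b → 0x19 → addi [RI]
  rd: (w>>7)&0x7=0x1 → R1
  imm: (w>>0)&0x7f=0x5b → $91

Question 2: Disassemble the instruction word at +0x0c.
addi R5, $22

@+0c  big-endian(66 96) = 0x6696
  opcode bits[15:10]=0x19: addi/RI
  [9:7] rd=5 = R5
  [6:0] imm=22 = $22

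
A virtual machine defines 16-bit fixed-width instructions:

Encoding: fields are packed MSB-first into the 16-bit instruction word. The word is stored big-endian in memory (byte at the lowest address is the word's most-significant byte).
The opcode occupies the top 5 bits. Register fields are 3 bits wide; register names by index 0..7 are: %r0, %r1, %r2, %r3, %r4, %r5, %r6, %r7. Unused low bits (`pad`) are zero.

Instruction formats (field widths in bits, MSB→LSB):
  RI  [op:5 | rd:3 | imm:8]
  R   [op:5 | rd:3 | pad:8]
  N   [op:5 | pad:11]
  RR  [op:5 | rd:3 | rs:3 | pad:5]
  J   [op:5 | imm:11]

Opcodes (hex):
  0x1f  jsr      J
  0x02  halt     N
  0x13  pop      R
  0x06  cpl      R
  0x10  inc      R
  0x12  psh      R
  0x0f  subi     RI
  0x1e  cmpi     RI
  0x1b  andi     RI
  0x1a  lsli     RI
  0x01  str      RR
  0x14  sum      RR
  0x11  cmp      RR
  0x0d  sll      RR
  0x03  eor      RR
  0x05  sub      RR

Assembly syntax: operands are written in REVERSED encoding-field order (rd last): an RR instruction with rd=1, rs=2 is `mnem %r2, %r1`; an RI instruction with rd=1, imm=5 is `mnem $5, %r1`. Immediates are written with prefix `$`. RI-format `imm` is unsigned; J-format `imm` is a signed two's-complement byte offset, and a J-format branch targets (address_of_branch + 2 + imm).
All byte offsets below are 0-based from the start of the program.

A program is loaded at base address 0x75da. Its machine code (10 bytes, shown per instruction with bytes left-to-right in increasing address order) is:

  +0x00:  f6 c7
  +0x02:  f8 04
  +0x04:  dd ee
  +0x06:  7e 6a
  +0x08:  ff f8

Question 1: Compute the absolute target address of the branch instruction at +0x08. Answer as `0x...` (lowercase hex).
+0x08: ff f8 ⇒ word 0xfff8 (big)
  top 5b → 0x1f → jsr [J]
  imm@[10:0]=0x7f8 (s11→-8) ⇒ $-8
  target = base 0x75da + off 0x08 + 2 + imm -8 = 0x75dc

0x75dc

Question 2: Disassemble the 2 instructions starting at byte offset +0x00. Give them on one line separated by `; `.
cmpi $199, %r6; jsr $4

[00] f6 c7 → 0xf6c7
  top 5b → 0x1e → cmpi [RI]
  [10:8] rd=6 = %r6
  [7:0] imm=199 = $199
[02] f8 04 → 0xf804
  top 5b → 0x1f → jsr [J]
  [10:0] imm=4 = $4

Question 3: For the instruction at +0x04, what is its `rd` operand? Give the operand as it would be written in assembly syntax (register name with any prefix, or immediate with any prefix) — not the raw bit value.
%r5

+0x04: dd ee ⇒ word 0xddee (big)
  opcode bits[15:11]=0x1b: andi/RI
  rd: (w>>8)&0x7=0x5 → %r5
  imm: (w>>0)&0xff=0xee → $238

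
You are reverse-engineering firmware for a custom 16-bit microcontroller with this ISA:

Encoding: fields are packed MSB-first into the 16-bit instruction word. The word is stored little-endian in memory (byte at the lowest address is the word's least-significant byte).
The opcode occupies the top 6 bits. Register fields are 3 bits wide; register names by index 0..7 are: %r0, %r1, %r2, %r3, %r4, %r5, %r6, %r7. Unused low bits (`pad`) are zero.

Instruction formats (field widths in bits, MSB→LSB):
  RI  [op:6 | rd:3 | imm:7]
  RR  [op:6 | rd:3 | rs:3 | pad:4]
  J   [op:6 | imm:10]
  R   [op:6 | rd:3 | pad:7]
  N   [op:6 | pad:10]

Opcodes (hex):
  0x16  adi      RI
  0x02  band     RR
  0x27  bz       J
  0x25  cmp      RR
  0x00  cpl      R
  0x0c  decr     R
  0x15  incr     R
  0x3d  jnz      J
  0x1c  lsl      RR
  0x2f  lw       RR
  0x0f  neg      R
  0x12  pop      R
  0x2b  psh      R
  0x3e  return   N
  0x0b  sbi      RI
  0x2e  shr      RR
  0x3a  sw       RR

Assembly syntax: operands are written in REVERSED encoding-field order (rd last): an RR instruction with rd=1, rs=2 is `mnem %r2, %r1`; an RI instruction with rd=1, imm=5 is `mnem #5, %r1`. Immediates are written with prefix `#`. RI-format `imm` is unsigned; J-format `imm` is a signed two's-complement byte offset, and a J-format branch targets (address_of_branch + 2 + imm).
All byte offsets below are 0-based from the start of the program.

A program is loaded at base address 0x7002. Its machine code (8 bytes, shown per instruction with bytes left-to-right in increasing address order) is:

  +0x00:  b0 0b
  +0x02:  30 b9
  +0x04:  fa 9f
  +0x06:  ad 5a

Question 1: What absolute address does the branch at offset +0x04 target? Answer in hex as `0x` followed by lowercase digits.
@+04  little-endian(fa 9f) = 0x9ffa
  op=0x9ffa>>10=0x27 ⇒ bz (J)
  imm@[9:0]=0x3fa (s10→-6) ⇒ #-6
  target = base 0x7002 + off 0x04 + 2 + imm -6 = 0x7002

0x7002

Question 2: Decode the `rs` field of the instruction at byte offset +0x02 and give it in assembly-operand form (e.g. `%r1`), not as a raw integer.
@+02  little-endian(30 b9) = 0xb930
  op=0xb930>>10=0x2e ⇒ shr (RR)
  rd@[9:7]=0x2 ⇒ %r2
  rs@[6:4]=0x3 ⇒ %r3

%r3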